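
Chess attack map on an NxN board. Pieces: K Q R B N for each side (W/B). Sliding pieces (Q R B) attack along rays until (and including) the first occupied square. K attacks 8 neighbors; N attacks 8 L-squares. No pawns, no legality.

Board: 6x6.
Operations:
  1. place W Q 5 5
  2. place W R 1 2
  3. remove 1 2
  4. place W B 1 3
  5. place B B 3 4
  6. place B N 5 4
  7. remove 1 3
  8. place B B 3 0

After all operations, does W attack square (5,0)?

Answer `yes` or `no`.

Op 1: place WQ@(5,5)
Op 2: place WR@(1,2)
Op 3: remove (1,2)
Op 4: place WB@(1,3)
Op 5: place BB@(3,4)
Op 6: place BN@(5,4)
Op 7: remove (1,3)
Op 8: place BB@(3,0)
Per-piece attacks for W:
  WQ@(5,5): attacks (5,4) (4,5) (3,5) (2,5) (1,5) (0,5) (4,4) (3,3) (2,2) (1,1) (0,0) [ray(0,-1) blocked at (5,4)]
W attacks (5,0): no

Answer: no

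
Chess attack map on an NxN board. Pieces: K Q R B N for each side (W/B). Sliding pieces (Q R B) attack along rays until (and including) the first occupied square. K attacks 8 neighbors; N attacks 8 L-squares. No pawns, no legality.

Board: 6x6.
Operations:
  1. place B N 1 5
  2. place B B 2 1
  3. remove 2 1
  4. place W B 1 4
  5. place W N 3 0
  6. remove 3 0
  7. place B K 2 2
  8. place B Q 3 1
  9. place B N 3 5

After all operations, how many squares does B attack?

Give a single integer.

Op 1: place BN@(1,5)
Op 2: place BB@(2,1)
Op 3: remove (2,1)
Op 4: place WB@(1,4)
Op 5: place WN@(3,0)
Op 6: remove (3,0)
Op 7: place BK@(2,2)
Op 8: place BQ@(3,1)
Op 9: place BN@(3,5)
Per-piece attacks for B:
  BN@(1,5): attacks (2,3) (3,4) (0,3)
  BK@(2,2): attacks (2,3) (2,1) (3,2) (1,2) (3,3) (3,1) (1,3) (1,1)
  BQ@(3,1): attacks (3,2) (3,3) (3,4) (3,5) (3,0) (4,1) (5,1) (2,1) (1,1) (0,1) (4,2) (5,3) (4,0) (2,2) (2,0) [ray(0,1) blocked at (3,5); ray(-1,1) blocked at (2,2)]
  BN@(3,5): attacks (4,3) (5,4) (2,3) (1,4)
Union (23 distinct): (0,1) (0,3) (1,1) (1,2) (1,3) (1,4) (2,0) (2,1) (2,2) (2,3) (3,0) (3,1) (3,2) (3,3) (3,4) (3,5) (4,0) (4,1) (4,2) (4,3) (5,1) (5,3) (5,4)

Answer: 23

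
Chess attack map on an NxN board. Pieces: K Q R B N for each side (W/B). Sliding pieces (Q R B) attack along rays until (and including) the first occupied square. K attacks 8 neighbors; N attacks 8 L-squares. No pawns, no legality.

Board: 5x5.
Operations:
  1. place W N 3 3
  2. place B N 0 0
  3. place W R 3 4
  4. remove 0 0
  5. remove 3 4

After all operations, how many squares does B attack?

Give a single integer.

Op 1: place WN@(3,3)
Op 2: place BN@(0,0)
Op 3: place WR@(3,4)
Op 4: remove (0,0)
Op 5: remove (3,4)
Per-piece attacks for B:
Union (0 distinct): (none)

Answer: 0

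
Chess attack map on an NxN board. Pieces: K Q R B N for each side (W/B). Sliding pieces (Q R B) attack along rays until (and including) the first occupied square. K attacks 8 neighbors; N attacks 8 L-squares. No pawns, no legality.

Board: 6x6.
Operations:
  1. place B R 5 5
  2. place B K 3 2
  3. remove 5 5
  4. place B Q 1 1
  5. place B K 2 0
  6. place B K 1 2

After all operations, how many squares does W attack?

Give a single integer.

Answer: 0

Derivation:
Op 1: place BR@(5,5)
Op 2: place BK@(3,2)
Op 3: remove (5,5)
Op 4: place BQ@(1,1)
Op 5: place BK@(2,0)
Op 6: place BK@(1,2)
Per-piece attacks for W:
Union (0 distinct): (none)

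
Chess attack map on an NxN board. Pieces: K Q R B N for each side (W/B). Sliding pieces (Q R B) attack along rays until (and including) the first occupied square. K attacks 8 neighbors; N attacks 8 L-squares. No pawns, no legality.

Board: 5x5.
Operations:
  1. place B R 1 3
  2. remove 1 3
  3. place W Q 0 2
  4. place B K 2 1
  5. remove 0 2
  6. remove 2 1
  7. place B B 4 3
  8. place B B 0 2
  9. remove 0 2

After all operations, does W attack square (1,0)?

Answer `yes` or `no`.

Op 1: place BR@(1,3)
Op 2: remove (1,3)
Op 3: place WQ@(0,2)
Op 4: place BK@(2,1)
Op 5: remove (0,2)
Op 6: remove (2,1)
Op 7: place BB@(4,3)
Op 8: place BB@(0,2)
Op 9: remove (0,2)
Per-piece attacks for W:
W attacks (1,0): no

Answer: no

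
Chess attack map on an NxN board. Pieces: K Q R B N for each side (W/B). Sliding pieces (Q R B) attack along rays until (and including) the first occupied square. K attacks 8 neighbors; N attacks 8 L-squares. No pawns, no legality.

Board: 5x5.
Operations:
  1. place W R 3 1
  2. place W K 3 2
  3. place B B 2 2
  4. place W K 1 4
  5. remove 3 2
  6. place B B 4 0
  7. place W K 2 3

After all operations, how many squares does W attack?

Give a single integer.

Answer: 16

Derivation:
Op 1: place WR@(3,1)
Op 2: place WK@(3,2)
Op 3: place BB@(2,2)
Op 4: place WK@(1,4)
Op 5: remove (3,2)
Op 6: place BB@(4,0)
Op 7: place WK@(2,3)
Per-piece attacks for W:
  WK@(1,4): attacks (1,3) (2,4) (0,4) (2,3) (0,3)
  WK@(2,3): attacks (2,4) (2,2) (3,3) (1,3) (3,4) (3,2) (1,4) (1,2)
  WR@(3,1): attacks (3,2) (3,3) (3,4) (3,0) (4,1) (2,1) (1,1) (0,1)
Union (16 distinct): (0,1) (0,3) (0,4) (1,1) (1,2) (1,3) (1,4) (2,1) (2,2) (2,3) (2,4) (3,0) (3,2) (3,3) (3,4) (4,1)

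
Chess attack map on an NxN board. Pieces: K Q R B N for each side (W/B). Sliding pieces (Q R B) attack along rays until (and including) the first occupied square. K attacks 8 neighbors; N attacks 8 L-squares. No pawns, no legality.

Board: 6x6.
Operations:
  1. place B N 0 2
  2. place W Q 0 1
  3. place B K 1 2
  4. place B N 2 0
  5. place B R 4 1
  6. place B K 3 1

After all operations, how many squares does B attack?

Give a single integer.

Op 1: place BN@(0,2)
Op 2: place WQ@(0,1)
Op 3: place BK@(1,2)
Op 4: place BN@(2,0)
Op 5: place BR@(4,1)
Op 6: place BK@(3,1)
Per-piece attacks for B:
  BN@(0,2): attacks (1,4) (2,3) (1,0) (2,1)
  BK@(1,2): attacks (1,3) (1,1) (2,2) (0,2) (2,3) (2,1) (0,3) (0,1)
  BN@(2,0): attacks (3,2) (4,1) (1,2) (0,1)
  BK@(3,1): attacks (3,2) (3,0) (4,1) (2,1) (4,2) (4,0) (2,2) (2,0)
  BR@(4,1): attacks (4,2) (4,3) (4,4) (4,5) (4,0) (5,1) (3,1) [ray(-1,0) blocked at (3,1)]
Union (22 distinct): (0,1) (0,2) (0,3) (1,0) (1,1) (1,2) (1,3) (1,4) (2,0) (2,1) (2,2) (2,3) (3,0) (3,1) (3,2) (4,0) (4,1) (4,2) (4,3) (4,4) (4,5) (5,1)

Answer: 22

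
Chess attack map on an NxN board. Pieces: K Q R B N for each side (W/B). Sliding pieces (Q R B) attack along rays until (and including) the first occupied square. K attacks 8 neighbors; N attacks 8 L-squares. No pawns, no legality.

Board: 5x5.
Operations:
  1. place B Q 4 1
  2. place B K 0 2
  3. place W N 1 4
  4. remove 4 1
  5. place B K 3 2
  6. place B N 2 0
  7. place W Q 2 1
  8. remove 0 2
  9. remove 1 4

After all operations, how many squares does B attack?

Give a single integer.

Op 1: place BQ@(4,1)
Op 2: place BK@(0,2)
Op 3: place WN@(1,4)
Op 4: remove (4,1)
Op 5: place BK@(3,2)
Op 6: place BN@(2,0)
Op 7: place WQ@(2,1)
Op 8: remove (0,2)
Op 9: remove (1,4)
Per-piece attacks for B:
  BN@(2,0): attacks (3,2) (4,1) (1,2) (0,1)
  BK@(3,2): attacks (3,3) (3,1) (4,2) (2,2) (4,3) (4,1) (2,3) (2,1)
Union (11 distinct): (0,1) (1,2) (2,1) (2,2) (2,3) (3,1) (3,2) (3,3) (4,1) (4,2) (4,3)

Answer: 11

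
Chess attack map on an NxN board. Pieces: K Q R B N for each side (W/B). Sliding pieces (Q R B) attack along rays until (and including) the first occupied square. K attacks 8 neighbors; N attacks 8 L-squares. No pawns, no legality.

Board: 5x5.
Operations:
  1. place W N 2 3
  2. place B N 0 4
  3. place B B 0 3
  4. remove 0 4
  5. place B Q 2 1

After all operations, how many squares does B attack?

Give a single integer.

Op 1: place WN@(2,3)
Op 2: place BN@(0,4)
Op 3: place BB@(0,3)
Op 4: remove (0,4)
Op 5: place BQ@(2,1)
Per-piece attacks for B:
  BB@(0,3): attacks (1,4) (1,2) (2,1) [ray(1,-1) blocked at (2,1)]
  BQ@(2,1): attacks (2,2) (2,3) (2,0) (3,1) (4,1) (1,1) (0,1) (3,2) (4,3) (3,0) (1,2) (0,3) (1,0) [ray(0,1) blocked at (2,3); ray(-1,1) blocked at (0,3)]
Union (15 distinct): (0,1) (0,3) (1,0) (1,1) (1,2) (1,4) (2,0) (2,1) (2,2) (2,3) (3,0) (3,1) (3,2) (4,1) (4,3)

Answer: 15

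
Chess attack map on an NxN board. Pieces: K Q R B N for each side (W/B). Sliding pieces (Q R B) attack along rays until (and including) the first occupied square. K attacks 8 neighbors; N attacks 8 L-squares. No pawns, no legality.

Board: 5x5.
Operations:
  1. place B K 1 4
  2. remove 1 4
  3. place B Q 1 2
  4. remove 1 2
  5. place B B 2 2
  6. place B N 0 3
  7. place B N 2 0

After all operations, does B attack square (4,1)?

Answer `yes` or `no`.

Answer: yes

Derivation:
Op 1: place BK@(1,4)
Op 2: remove (1,4)
Op 3: place BQ@(1,2)
Op 4: remove (1,2)
Op 5: place BB@(2,2)
Op 6: place BN@(0,3)
Op 7: place BN@(2,0)
Per-piece attacks for B:
  BN@(0,3): attacks (2,4) (1,1) (2,2)
  BN@(2,0): attacks (3,2) (4,1) (1,2) (0,1)
  BB@(2,2): attacks (3,3) (4,4) (3,1) (4,0) (1,3) (0,4) (1,1) (0,0)
B attacks (4,1): yes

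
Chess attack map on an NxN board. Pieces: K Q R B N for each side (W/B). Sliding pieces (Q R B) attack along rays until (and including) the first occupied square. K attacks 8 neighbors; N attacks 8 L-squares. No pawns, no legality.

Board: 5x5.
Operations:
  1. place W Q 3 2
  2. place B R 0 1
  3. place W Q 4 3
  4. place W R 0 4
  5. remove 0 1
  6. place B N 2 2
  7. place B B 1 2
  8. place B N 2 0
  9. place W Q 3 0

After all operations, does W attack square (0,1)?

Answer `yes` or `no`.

Answer: yes

Derivation:
Op 1: place WQ@(3,2)
Op 2: place BR@(0,1)
Op 3: place WQ@(4,3)
Op 4: place WR@(0,4)
Op 5: remove (0,1)
Op 6: place BN@(2,2)
Op 7: place BB@(1,2)
Op 8: place BN@(2,0)
Op 9: place WQ@(3,0)
Per-piece attacks for W:
  WR@(0,4): attacks (0,3) (0,2) (0,1) (0,0) (1,4) (2,4) (3,4) (4,4)
  WQ@(3,0): attacks (3,1) (3,2) (4,0) (2,0) (4,1) (2,1) (1,2) [ray(0,1) blocked at (3,2); ray(-1,0) blocked at (2,0); ray(-1,1) blocked at (1,2)]
  WQ@(3,2): attacks (3,3) (3,4) (3,1) (3,0) (4,2) (2,2) (4,3) (4,1) (2,3) (1,4) (2,1) (1,0) [ray(0,-1) blocked at (3,0); ray(-1,0) blocked at (2,2); ray(1,1) blocked at (4,3)]
  WQ@(4,3): attacks (4,4) (4,2) (4,1) (4,0) (3,3) (2,3) (1,3) (0,3) (3,4) (3,2) [ray(-1,-1) blocked at (3,2)]
W attacks (0,1): yes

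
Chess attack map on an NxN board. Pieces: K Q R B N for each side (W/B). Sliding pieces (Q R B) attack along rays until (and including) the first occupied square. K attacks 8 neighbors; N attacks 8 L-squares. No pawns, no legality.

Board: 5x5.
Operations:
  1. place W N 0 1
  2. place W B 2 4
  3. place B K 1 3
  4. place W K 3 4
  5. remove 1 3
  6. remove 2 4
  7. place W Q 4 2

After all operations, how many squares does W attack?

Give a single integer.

Answer: 14

Derivation:
Op 1: place WN@(0,1)
Op 2: place WB@(2,4)
Op 3: place BK@(1,3)
Op 4: place WK@(3,4)
Op 5: remove (1,3)
Op 6: remove (2,4)
Op 7: place WQ@(4,2)
Per-piece attacks for W:
  WN@(0,1): attacks (1,3) (2,2) (2,0)
  WK@(3,4): attacks (3,3) (4,4) (2,4) (4,3) (2,3)
  WQ@(4,2): attacks (4,3) (4,4) (4,1) (4,0) (3,2) (2,2) (1,2) (0,2) (3,3) (2,4) (3,1) (2,0)
Union (14 distinct): (0,2) (1,2) (1,3) (2,0) (2,2) (2,3) (2,4) (3,1) (3,2) (3,3) (4,0) (4,1) (4,3) (4,4)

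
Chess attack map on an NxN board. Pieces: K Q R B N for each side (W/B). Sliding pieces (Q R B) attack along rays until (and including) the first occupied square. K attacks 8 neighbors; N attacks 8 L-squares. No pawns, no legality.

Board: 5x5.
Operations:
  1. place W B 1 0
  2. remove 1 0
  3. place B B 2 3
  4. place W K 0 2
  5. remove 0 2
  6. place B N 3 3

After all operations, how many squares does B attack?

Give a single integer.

Op 1: place WB@(1,0)
Op 2: remove (1,0)
Op 3: place BB@(2,3)
Op 4: place WK@(0,2)
Op 5: remove (0,2)
Op 6: place BN@(3,3)
Per-piece attacks for B:
  BB@(2,3): attacks (3,4) (3,2) (4,1) (1,4) (1,2) (0,1)
  BN@(3,3): attacks (1,4) (4,1) (2,1) (1,2)
Union (7 distinct): (0,1) (1,2) (1,4) (2,1) (3,2) (3,4) (4,1)

Answer: 7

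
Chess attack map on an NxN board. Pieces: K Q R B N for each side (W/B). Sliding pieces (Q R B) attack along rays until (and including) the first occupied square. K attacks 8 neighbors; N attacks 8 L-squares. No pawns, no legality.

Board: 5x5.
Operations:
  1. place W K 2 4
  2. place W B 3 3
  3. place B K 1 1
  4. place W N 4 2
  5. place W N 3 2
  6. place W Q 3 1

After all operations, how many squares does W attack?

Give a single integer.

Op 1: place WK@(2,4)
Op 2: place WB@(3,3)
Op 3: place BK@(1,1)
Op 4: place WN@(4,2)
Op 5: place WN@(3,2)
Op 6: place WQ@(3,1)
Per-piece attacks for W:
  WK@(2,4): attacks (2,3) (3,4) (1,4) (3,3) (1,3)
  WQ@(3,1): attacks (3,2) (3,0) (4,1) (2,1) (1,1) (4,2) (4,0) (2,2) (1,3) (0,4) (2,0) [ray(0,1) blocked at (3,2); ray(-1,0) blocked at (1,1); ray(1,1) blocked at (4,2)]
  WN@(3,2): attacks (4,4) (2,4) (1,3) (4,0) (2,0) (1,1)
  WB@(3,3): attacks (4,4) (4,2) (2,4) (2,2) (1,1) [ray(1,-1) blocked at (4,2); ray(-1,1) blocked at (2,4); ray(-1,-1) blocked at (1,1)]
  WN@(4,2): attacks (3,4) (2,3) (3,0) (2,1)
Union (17 distinct): (0,4) (1,1) (1,3) (1,4) (2,0) (2,1) (2,2) (2,3) (2,4) (3,0) (3,2) (3,3) (3,4) (4,0) (4,1) (4,2) (4,4)

Answer: 17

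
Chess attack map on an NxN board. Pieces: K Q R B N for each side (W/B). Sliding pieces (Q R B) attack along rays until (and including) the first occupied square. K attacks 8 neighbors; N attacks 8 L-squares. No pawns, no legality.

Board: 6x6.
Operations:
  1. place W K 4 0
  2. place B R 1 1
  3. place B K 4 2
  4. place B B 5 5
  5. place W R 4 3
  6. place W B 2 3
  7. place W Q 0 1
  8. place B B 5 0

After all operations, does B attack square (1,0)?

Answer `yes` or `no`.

Answer: yes

Derivation:
Op 1: place WK@(4,0)
Op 2: place BR@(1,1)
Op 3: place BK@(4,2)
Op 4: place BB@(5,5)
Op 5: place WR@(4,3)
Op 6: place WB@(2,3)
Op 7: place WQ@(0,1)
Op 8: place BB@(5,0)
Per-piece attacks for B:
  BR@(1,1): attacks (1,2) (1,3) (1,4) (1,5) (1,0) (2,1) (3,1) (4,1) (5,1) (0,1) [ray(-1,0) blocked at (0,1)]
  BK@(4,2): attacks (4,3) (4,1) (5,2) (3,2) (5,3) (5,1) (3,3) (3,1)
  BB@(5,0): attacks (4,1) (3,2) (2,3) [ray(-1,1) blocked at (2,3)]
  BB@(5,5): attacks (4,4) (3,3) (2,2) (1,1) [ray(-1,-1) blocked at (1,1)]
B attacks (1,0): yes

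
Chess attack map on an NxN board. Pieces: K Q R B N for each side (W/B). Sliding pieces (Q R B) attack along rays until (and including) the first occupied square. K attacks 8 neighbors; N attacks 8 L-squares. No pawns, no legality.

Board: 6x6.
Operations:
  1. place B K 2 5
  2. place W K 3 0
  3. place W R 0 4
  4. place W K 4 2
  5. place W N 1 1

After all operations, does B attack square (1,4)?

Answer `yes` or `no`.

Answer: yes

Derivation:
Op 1: place BK@(2,5)
Op 2: place WK@(3,0)
Op 3: place WR@(0,4)
Op 4: place WK@(4,2)
Op 5: place WN@(1,1)
Per-piece attacks for B:
  BK@(2,5): attacks (2,4) (3,5) (1,5) (3,4) (1,4)
B attacks (1,4): yes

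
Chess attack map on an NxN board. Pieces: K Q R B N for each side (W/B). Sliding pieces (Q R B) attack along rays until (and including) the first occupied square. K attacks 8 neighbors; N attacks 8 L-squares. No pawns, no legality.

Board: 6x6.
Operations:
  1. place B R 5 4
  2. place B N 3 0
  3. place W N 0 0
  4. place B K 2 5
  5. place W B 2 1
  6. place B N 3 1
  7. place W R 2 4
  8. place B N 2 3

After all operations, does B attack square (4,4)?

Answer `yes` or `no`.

Answer: yes

Derivation:
Op 1: place BR@(5,4)
Op 2: place BN@(3,0)
Op 3: place WN@(0,0)
Op 4: place BK@(2,5)
Op 5: place WB@(2,1)
Op 6: place BN@(3,1)
Op 7: place WR@(2,4)
Op 8: place BN@(2,3)
Per-piece attacks for B:
  BN@(2,3): attacks (3,5) (4,4) (1,5) (0,4) (3,1) (4,2) (1,1) (0,2)
  BK@(2,5): attacks (2,4) (3,5) (1,5) (3,4) (1,4)
  BN@(3,0): attacks (4,2) (5,1) (2,2) (1,1)
  BN@(3,1): attacks (4,3) (5,2) (2,3) (1,2) (5,0) (1,0)
  BR@(5,4): attacks (5,5) (5,3) (5,2) (5,1) (5,0) (4,4) (3,4) (2,4) [ray(-1,0) blocked at (2,4)]
B attacks (4,4): yes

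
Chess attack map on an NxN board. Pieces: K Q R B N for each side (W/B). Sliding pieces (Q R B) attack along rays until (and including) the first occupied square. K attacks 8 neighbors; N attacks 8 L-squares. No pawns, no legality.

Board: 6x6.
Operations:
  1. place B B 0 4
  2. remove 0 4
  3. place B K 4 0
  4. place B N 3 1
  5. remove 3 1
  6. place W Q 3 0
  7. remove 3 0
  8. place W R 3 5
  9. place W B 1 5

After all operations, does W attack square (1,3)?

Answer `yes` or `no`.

Answer: no

Derivation:
Op 1: place BB@(0,4)
Op 2: remove (0,4)
Op 3: place BK@(4,0)
Op 4: place BN@(3,1)
Op 5: remove (3,1)
Op 6: place WQ@(3,0)
Op 7: remove (3,0)
Op 8: place WR@(3,5)
Op 9: place WB@(1,5)
Per-piece attacks for W:
  WB@(1,5): attacks (2,4) (3,3) (4,2) (5,1) (0,4)
  WR@(3,5): attacks (3,4) (3,3) (3,2) (3,1) (3,0) (4,5) (5,5) (2,5) (1,5) [ray(-1,0) blocked at (1,5)]
W attacks (1,3): no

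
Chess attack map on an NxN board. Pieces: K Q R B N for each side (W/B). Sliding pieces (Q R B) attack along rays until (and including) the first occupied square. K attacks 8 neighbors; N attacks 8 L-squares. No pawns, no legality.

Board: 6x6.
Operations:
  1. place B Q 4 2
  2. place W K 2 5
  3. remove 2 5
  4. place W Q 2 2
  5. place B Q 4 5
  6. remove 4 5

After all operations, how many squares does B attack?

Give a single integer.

Answer: 15

Derivation:
Op 1: place BQ@(4,2)
Op 2: place WK@(2,5)
Op 3: remove (2,5)
Op 4: place WQ@(2,2)
Op 5: place BQ@(4,5)
Op 6: remove (4,5)
Per-piece attacks for B:
  BQ@(4,2): attacks (4,3) (4,4) (4,5) (4,1) (4,0) (5,2) (3,2) (2,2) (5,3) (5,1) (3,3) (2,4) (1,5) (3,1) (2,0) [ray(-1,0) blocked at (2,2)]
Union (15 distinct): (1,5) (2,0) (2,2) (2,4) (3,1) (3,2) (3,3) (4,0) (4,1) (4,3) (4,4) (4,5) (5,1) (5,2) (5,3)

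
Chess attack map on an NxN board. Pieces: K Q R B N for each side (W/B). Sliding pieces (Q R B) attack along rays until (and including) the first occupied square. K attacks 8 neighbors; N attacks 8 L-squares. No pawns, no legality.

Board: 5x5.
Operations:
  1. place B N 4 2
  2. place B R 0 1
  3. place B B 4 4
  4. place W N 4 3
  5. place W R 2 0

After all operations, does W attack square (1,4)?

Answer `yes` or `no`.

Op 1: place BN@(4,2)
Op 2: place BR@(0,1)
Op 3: place BB@(4,4)
Op 4: place WN@(4,3)
Op 5: place WR@(2,0)
Per-piece attacks for W:
  WR@(2,0): attacks (2,1) (2,2) (2,3) (2,4) (3,0) (4,0) (1,0) (0,0)
  WN@(4,3): attacks (2,4) (3,1) (2,2)
W attacks (1,4): no

Answer: no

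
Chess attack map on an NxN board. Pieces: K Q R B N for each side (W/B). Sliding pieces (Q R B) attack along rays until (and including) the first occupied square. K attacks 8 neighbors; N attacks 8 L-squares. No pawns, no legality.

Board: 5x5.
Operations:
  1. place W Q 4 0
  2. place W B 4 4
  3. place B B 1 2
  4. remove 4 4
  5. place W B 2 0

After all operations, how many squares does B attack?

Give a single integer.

Answer: 6

Derivation:
Op 1: place WQ@(4,0)
Op 2: place WB@(4,4)
Op 3: place BB@(1,2)
Op 4: remove (4,4)
Op 5: place WB@(2,0)
Per-piece attacks for B:
  BB@(1,2): attacks (2,3) (3,4) (2,1) (3,0) (0,3) (0,1)
Union (6 distinct): (0,1) (0,3) (2,1) (2,3) (3,0) (3,4)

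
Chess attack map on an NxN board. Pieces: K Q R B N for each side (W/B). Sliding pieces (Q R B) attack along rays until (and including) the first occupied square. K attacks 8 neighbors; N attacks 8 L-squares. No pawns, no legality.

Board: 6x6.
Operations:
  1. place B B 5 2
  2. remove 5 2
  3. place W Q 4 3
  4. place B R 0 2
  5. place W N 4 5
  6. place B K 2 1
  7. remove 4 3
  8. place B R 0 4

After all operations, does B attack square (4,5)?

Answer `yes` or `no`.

Answer: no

Derivation:
Op 1: place BB@(5,2)
Op 2: remove (5,2)
Op 3: place WQ@(4,3)
Op 4: place BR@(0,2)
Op 5: place WN@(4,5)
Op 6: place BK@(2,1)
Op 7: remove (4,3)
Op 8: place BR@(0,4)
Per-piece attacks for B:
  BR@(0,2): attacks (0,3) (0,4) (0,1) (0,0) (1,2) (2,2) (3,2) (4,2) (5,2) [ray(0,1) blocked at (0,4)]
  BR@(0,4): attacks (0,5) (0,3) (0,2) (1,4) (2,4) (3,4) (4,4) (5,4) [ray(0,-1) blocked at (0,2)]
  BK@(2,1): attacks (2,2) (2,0) (3,1) (1,1) (3,2) (3,0) (1,2) (1,0)
B attacks (4,5): no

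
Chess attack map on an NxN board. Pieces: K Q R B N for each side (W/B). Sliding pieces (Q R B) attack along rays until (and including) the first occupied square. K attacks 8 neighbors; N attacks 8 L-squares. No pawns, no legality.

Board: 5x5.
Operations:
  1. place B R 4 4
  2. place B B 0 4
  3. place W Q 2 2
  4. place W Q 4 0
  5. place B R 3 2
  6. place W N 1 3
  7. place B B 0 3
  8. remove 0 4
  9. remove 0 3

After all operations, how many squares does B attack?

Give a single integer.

Answer: 12

Derivation:
Op 1: place BR@(4,4)
Op 2: place BB@(0,4)
Op 3: place WQ@(2,2)
Op 4: place WQ@(4,0)
Op 5: place BR@(3,2)
Op 6: place WN@(1,3)
Op 7: place BB@(0,3)
Op 8: remove (0,4)
Op 9: remove (0,3)
Per-piece attacks for B:
  BR@(3,2): attacks (3,3) (3,4) (3,1) (3,0) (4,2) (2,2) [ray(-1,0) blocked at (2,2)]
  BR@(4,4): attacks (4,3) (4,2) (4,1) (4,0) (3,4) (2,4) (1,4) (0,4) [ray(0,-1) blocked at (4,0)]
Union (12 distinct): (0,4) (1,4) (2,2) (2,4) (3,0) (3,1) (3,3) (3,4) (4,0) (4,1) (4,2) (4,3)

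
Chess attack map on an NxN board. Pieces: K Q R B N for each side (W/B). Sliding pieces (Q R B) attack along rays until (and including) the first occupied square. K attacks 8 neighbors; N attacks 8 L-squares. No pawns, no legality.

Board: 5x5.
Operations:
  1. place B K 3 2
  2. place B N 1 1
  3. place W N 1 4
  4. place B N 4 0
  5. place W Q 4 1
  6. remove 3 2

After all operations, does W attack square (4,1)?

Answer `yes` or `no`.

Answer: no

Derivation:
Op 1: place BK@(3,2)
Op 2: place BN@(1,1)
Op 3: place WN@(1,4)
Op 4: place BN@(4,0)
Op 5: place WQ@(4,1)
Op 6: remove (3,2)
Per-piece attacks for W:
  WN@(1,4): attacks (2,2) (3,3) (0,2)
  WQ@(4,1): attacks (4,2) (4,3) (4,4) (4,0) (3,1) (2,1) (1,1) (3,2) (2,3) (1,4) (3,0) [ray(0,-1) blocked at (4,0); ray(-1,0) blocked at (1,1); ray(-1,1) blocked at (1,4)]
W attacks (4,1): no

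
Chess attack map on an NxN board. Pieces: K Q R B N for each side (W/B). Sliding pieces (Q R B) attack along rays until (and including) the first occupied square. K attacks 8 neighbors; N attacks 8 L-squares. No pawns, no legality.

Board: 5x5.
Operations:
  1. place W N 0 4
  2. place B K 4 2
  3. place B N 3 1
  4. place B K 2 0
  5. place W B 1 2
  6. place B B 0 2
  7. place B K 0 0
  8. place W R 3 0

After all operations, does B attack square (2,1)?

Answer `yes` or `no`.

Answer: yes

Derivation:
Op 1: place WN@(0,4)
Op 2: place BK@(4,2)
Op 3: place BN@(3,1)
Op 4: place BK@(2,0)
Op 5: place WB@(1,2)
Op 6: place BB@(0,2)
Op 7: place BK@(0,0)
Op 8: place WR@(3,0)
Per-piece attacks for B:
  BK@(0,0): attacks (0,1) (1,0) (1,1)
  BB@(0,2): attacks (1,3) (2,4) (1,1) (2,0) [ray(1,-1) blocked at (2,0)]
  BK@(2,0): attacks (2,1) (3,0) (1,0) (3,1) (1,1)
  BN@(3,1): attacks (4,3) (2,3) (1,2) (1,0)
  BK@(4,2): attacks (4,3) (4,1) (3,2) (3,3) (3,1)
B attacks (2,1): yes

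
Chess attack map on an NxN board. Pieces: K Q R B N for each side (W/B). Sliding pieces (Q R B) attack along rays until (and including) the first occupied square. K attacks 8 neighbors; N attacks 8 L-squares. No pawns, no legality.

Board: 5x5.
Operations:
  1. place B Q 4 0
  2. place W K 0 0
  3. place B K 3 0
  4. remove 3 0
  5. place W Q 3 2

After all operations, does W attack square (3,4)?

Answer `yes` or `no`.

Op 1: place BQ@(4,0)
Op 2: place WK@(0,0)
Op 3: place BK@(3,0)
Op 4: remove (3,0)
Op 5: place WQ@(3,2)
Per-piece attacks for W:
  WK@(0,0): attacks (0,1) (1,0) (1,1)
  WQ@(3,2): attacks (3,3) (3,4) (3,1) (3,0) (4,2) (2,2) (1,2) (0,2) (4,3) (4,1) (2,3) (1,4) (2,1) (1,0)
W attacks (3,4): yes

Answer: yes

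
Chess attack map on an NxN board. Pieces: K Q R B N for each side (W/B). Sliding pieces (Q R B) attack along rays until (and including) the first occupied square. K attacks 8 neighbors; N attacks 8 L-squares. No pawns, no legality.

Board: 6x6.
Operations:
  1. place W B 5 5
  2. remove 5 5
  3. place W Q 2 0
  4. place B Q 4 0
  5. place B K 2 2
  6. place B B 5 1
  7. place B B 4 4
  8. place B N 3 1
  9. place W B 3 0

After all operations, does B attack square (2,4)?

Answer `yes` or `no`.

Answer: yes

Derivation:
Op 1: place WB@(5,5)
Op 2: remove (5,5)
Op 3: place WQ@(2,0)
Op 4: place BQ@(4,0)
Op 5: place BK@(2,2)
Op 6: place BB@(5,1)
Op 7: place BB@(4,4)
Op 8: place BN@(3,1)
Op 9: place WB@(3,0)
Per-piece attacks for B:
  BK@(2,2): attacks (2,3) (2,1) (3,2) (1,2) (3,3) (3,1) (1,3) (1,1)
  BN@(3,1): attacks (4,3) (5,2) (2,3) (1,2) (5,0) (1,0)
  BQ@(4,0): attacks (4,1) (4,2) (4,3) (4,4) (5,0) (3,0) (5,1) (3,1) [ray(0,1) blocked at (4,4); ray(-1,0) blocked at (3,0); ray(1,1) blocked at (5,1); ray(-1,1) blocked at (3,1)]
  BB@(4,4): attacks (5,5) (5,3) (3,5) (3,3) (2,2) [ray(-1,-1) blocked at (2,2)]
  BB@(5,1): attacks (4,2) (3,3) (2,4) (1,5) (4,0) [ray(-1,-1) blocked at (4,0)]
B attacks (2,4): yes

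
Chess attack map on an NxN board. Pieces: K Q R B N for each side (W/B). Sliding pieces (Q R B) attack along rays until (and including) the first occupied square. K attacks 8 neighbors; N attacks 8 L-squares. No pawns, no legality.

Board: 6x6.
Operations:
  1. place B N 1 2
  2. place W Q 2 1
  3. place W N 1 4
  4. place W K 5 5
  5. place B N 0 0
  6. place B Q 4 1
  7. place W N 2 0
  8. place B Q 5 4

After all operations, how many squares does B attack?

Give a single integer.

Answer: 23

Derivation:
Op 1: place BN@(1,2)
Op 2: place WQ@(2,1)
Op 3: place WN@(1,4)
Op 4: place WK@(5,5)
Op 5: place BN@(0,0)
Op 6: place BQ@(4,1)
Op 7: place WN@(2,0)
Op 8: place BQ@(5,4)
Per-piece attacks for B:
  BN@(0,0): attacks (1,2) (2,1)
  BN@(1,2): attacks (2,4) (3,3) (0,4) (2,0) (3,1) (0,0)
  BQ@(4,1): attacks (4,2) (4,3) (4,4) (4,5) (4,0) (5,1) (3,1) (2,1) (5,2) (5,0) (3,2) (2,3) (1,4) (3,0) [ray(-1,0) blocked at (2,1); ray(-1,1) blocked at (1,4)]
  BQ@(5,4): attacks (5,5) (5,3) (5,2) (5,1) (5,0) (4,4) (3,4) (2,4) (1,4) (4,5) (4,3) (3,2) (2,1) [ray(0,1) blocked at (5,5); ray(-1,0) blocked at (1,4); ray(-1,-1) blocked at (2,1)]
Union (23 distinct): (0,0) (0,4) (1,2) (1,4) (2,0) (2,1) (2,3) (2,4) (3,0) (3,1) (3,2) (3,3) (3,4) (4,0) (4,2) (4,3) (4,4) (4,5) (5,0) (5,1) (5,2) (5,3) (5,5)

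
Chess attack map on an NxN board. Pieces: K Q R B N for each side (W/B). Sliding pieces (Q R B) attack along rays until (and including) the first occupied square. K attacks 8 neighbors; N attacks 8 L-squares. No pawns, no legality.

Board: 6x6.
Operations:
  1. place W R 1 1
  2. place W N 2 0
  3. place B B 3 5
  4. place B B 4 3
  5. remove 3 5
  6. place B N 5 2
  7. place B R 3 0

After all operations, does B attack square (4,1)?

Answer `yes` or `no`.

Op 1: place WR@(1,1)
Op 2: place WN@(2,0)
Op 3: place BB@(3,5)
Op 4: place BB@(4,3)
Op 5: remove (3,5)
Op 6: place BN@(5,2)
Op 7: place BR@(3,0)
Per-piece attacks for B:
  BR@(3,0): attacks (3,1) (3,2) (3,3) (3,4) (3,5) (4,0) (5,0) (2,0) [ray(-1,0) blocked at (2,0)]
  BB@(4,3): attacks (5,4) (5,2) (3,4) (2,5) (3,2) (2,1) (1,0) [ray(1,-1) blocked at (5,2)]
  BN@(5,2): attacks (4,4) (3,3) (4,0) (3,1)
B attacks (4,1): no

Answer: no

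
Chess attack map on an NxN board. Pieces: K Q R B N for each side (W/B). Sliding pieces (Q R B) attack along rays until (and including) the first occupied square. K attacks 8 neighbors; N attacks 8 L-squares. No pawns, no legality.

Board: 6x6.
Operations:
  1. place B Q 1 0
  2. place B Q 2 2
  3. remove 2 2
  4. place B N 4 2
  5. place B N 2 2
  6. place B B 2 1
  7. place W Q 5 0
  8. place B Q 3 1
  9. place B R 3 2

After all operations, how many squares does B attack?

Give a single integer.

Op 1: place BQ@(1,0)
Op 2: place BQ@(2,2)
Op 3: remove (2,2)
Op 4: place BN@(4,2)
Op 5: place BN@(2,2)
Op 6: place BB@(2,1)
Op 7: place WQ@(5,0)
Op 8: place BQ@(3,1)
Op 9: place BR@(3,2)
Per-piece attacks for B:
  BQ@(1,0): attacks (1,1) (1,2) (1,3) (1,4) (1,5) (2,0) (3,0) (4,0) (5,0) (0,0) (2,1) (0,1) [ray(1,0) blocked at (5,0); ray(1,1) blocked at (2,1)]
  BB@(2,1): attacks (3,2) (3,0) (1,2) (0,3) (1,0) [ray(1,1) blocked at (3,2); ray(-1,-1) blocked at (1,0)]
  BN@(2,2): attacks (3,4) (4,3) (1,4) (0,3) (3,0) (4,1) (1,0) (0,1)
  BQ@(3,1): attacks (3,2) (3,0) (4,1) (5,1) (2,1) (4,2) (4,0) (2,2) (2,0) [ray(0,1) blocked at (3,2); ray(-1,0) blocked at (2,1); ray(1,1) blocked at (4,2); ray(-1,1) blocked at (2,2)]
  BR@(3,2): attacks (3,3) (3,4) (3,5) (3,1) (4,2) (2,2) [ray(0,-1) blocked at (3,1); ray(1,0) blocked at (4,2); ray(-1,0) blocked at (2,2)]
  BN@(4,2): attacks (5,4) (3,4) (2,3) (5,0) (3,0) (2,1)
Union (26 distinct): (0,0) (0,1) (0,3) (1,0) (1,1) (1,2) (1,3) (1,4) (1,5) (2,0) (2,1) (2,2) (2,3) (3,0) (3,1) (3,2) (3,3) (3,4) (3,5) (4,0) (4,1) (4,2) (4,3) (5,0) (5,1) (5,4)

Answer: 26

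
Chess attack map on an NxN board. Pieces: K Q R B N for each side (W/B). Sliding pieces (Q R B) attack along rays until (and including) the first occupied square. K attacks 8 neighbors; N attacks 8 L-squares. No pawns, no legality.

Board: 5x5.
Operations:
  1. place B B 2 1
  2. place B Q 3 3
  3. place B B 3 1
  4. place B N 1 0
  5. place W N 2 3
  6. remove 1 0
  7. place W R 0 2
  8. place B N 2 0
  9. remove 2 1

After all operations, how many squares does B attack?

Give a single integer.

Answer: 18

Derivation:
Op 1: place BB@(2,1)
Op 2: place BQ@(3,3)
Op 3: place BB@(3,1)
Op 4: place BN@(1,0)
Op 5: place WN@(2,3)
Op 6: remove (1,0)
Op 7: place WR@(0,2)
Op 8: place BN@(2,0)
Op 9: remove (2,1)
Per-piece attacks for B:
  BN@(2,0): attacks (3,2) (4,1) (1,2) (0,1)
  BB@(3,1): attacks (4,2) (4,0) (2,2) (1,3) (0,4) (2,0) [ray(-1,-1) blocked at (2,0)]
  BQ@(3,3): attacks (3,4) (3,2) (3,1) (4,3) (2,3) (4,4) (4,2) (2,4) (2,2) (1,1) (0,0) [ray(0,-1) blocked at (3,1); ray(-1,0) blocked at (2,3)]
Union (18 distinct): (0,0) (0,1) (0,4) (1,1) (1,2) (1,3) (2,0) (2,2) (2,3) (2,4) (3,1) (3,2) (3,4) (4,0) (4,1) (4,2) (4,3) (4,4)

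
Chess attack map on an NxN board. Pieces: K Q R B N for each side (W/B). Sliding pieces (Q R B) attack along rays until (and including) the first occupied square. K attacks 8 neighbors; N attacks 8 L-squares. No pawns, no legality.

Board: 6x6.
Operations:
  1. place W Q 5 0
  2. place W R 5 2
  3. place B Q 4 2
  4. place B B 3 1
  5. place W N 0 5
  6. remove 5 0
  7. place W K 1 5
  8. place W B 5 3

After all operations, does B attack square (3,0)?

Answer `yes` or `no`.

Answer: no

Derivation:
Op 1: place WQ@(5,0)
Op 2: place WR@(5,2)
Op 3: place BQ@(4,2)
Op 4: place BB@(3,1)
Op 5: place WN@(0,5)
Op 6: remove (5,0)
Op 7: place WK@(1,5)
Op 8: place WB@(5,3)
Per-piece attacks for B:
  BB@(3,1): attacks (4,2) (4,0) (2,2) (1,3) (0,4) (2,0) [ray(1,1) blocked at (4,2)]
  BQ@(4,2): attacks (4,3) (4,4) (4,5) (4,1) (4,0) (5,2) (3,2) (2,2) (1,2) (0,2) (5,3) (5,1) (3,3) (2,4) (1,5) (3,1) [ray(1,0) blocked at (5,2); ray(1,1) blocked at (5,3); ray(-1,1) blocked at (1,5); ray(-1,-1) blocked at (3,1)]
B attacks (3,0): no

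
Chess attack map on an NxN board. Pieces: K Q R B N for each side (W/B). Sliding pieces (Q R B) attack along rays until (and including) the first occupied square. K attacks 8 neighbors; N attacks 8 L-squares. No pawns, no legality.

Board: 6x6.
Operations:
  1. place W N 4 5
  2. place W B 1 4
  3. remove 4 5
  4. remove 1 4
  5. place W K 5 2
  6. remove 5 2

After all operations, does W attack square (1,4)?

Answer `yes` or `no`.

Op 1: place WN@(4,5)
Op 2: place WB@(1,4)
Op 3: remove (4,5)
Op 4: remove (1,4)
Op 5: place WK@(5,2)
Op 6: remove (5,2)
Per-piece attacks for W:
W attacks (1,4): no

Answer: no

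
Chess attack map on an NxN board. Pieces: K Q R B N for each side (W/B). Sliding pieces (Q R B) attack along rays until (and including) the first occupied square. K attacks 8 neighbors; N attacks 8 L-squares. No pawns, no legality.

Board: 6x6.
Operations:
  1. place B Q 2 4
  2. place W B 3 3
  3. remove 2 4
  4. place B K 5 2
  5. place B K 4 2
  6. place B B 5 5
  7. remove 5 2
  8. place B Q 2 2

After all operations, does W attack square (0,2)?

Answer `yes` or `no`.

Op 1: place BQ@(2,4)
Op 2: place WB@(3,3)
Op 3: remove (2,4)
Op 4: place BK@(5,2)
Op 5: place BK@(4,2)
Op 6: place BB@(5,5)
Op 7: remove (5,2)
Op 8: place BQ@(2,2)
Per-piece attacks for W:
  WB@(3,3): attacks (4,4) (5,5) (4,2) (2,4) (1,5) (2,2) [ray(1,1) blocked at (5,5); ray(1,-1) blocked at (4,2); ray(-1,-1) blocked at (2,2)]
W attacks (0,2): no

Answer: no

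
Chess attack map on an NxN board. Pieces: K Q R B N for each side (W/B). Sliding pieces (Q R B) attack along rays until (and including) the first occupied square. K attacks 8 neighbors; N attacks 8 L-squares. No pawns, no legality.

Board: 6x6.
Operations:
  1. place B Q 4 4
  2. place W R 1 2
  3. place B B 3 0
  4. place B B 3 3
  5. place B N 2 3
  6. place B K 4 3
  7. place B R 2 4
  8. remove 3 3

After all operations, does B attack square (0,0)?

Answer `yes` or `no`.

Op 1: place BQ@(4,4)
Op 2: place WR@(1,2)
Op 3: place BB@(3,0)
Op 4: place BB@(3,3)
Op 5: place BN@(2,3)
Op 6: place BK@(4,3)
Op 7: place BR@(2,4)
Op 8: remove (3,3)
Per-piece attacks for B:
  BN@(2,3): attacks (3,5) (4,4) (1,5) (0,4) (3,1) (4,2) (1,1) (0,2)
  BR@(2,4): attacks (2,5) (2,3) (3,4) (4,4) (1,4) (0,4) [ray(0,-1) blocked at (2,3); ray(1,0) blocked at (4,4)]
  BB@(3,0): attacks (4,1) (5,2) (2,1) (1,2) [ray(-1,1) blocked at (1,2)]
  BK@(4,3): attacks (4,4) (4,2) (5,3) (3,3) (5,4) (5,2) (3,4) (3,2)
  BQ@(4,4): attacks (4,5) (4,3) (5,4) (3,4) (2,4) (5,5) (5,3) (3,5) (3,3) (2,2) (1,1) (0,0) [ray(0,-1) blocked at (4,3); ray(-1,0) blocked at (2,4)]
B attacks (0,0): yes

Answer: yes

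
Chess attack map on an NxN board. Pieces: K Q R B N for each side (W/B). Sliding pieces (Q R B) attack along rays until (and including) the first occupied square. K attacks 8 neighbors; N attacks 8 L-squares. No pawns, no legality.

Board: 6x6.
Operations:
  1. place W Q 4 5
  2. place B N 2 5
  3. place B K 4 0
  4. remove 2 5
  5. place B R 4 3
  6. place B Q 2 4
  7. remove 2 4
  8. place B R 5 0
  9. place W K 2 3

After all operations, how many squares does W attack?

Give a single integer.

Op 1: place WQ@(4,5)
Op 2: place BN@(2,5)
Op 3: place BK@(4,0)
Op 4: remove (2,5)
Op 5: place BR@(4,3)
Op 6: place BQ@(2,4)
Op 7: remove (2,4)
Op 8: place BR@(5,0)
Op 9: place WK@(2,3)
Per-piece attacks for W:
  WK@(2,3): attacks (2,4) (2,2) (3,3) (1,3) (3,4) (3,2) (1,4) (1,2)
  WQ@(4,5): attacks (4,4) (4,3) (5,5) (3,5) (2,5) (1,5) (0,5) (5,4) (3,4) (2,3) [ray(0,-1) blocked at (4,3); ray(-1,-1) blocked at (2,3)]
Union (17 distinct): (0,5) (1,2) (1,3) (1,4) (1,5) (2,2) (2,3) (2,4) (2,5) (3,2) (3,3) (3,4) (3,5) (4,3) (4,4) (5,4) (5,5)

Answer: 17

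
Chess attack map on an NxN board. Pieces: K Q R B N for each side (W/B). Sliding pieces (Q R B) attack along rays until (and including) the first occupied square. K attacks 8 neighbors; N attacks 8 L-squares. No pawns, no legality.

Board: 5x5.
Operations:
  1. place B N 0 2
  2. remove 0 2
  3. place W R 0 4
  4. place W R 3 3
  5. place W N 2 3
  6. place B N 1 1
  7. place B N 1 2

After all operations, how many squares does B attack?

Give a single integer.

Op 1: place BN@(0,2)
Op 2: remove (0,2)
Op 3: place WR@(0,4)
Op 4: place WR@(3,3)
Op 5: place WN@(2,3)
Op 6: place BN@(1,1)
Op 7: place BN@(1,2)
Per-piece attacks for B:
  BN@(1,1): attacks (2,3) (3,2) (0,3) (3,0)
  BN@(1,2): attacks (2,4) (3,3) (0,4) (2,0) (3,1) (0,0)
Union (10 distinct): (0,0) (0,3) (0,4) (2,0) (2,3) (2,4) (3,0) (3,1) (3,2) (3,3)

Answer: 10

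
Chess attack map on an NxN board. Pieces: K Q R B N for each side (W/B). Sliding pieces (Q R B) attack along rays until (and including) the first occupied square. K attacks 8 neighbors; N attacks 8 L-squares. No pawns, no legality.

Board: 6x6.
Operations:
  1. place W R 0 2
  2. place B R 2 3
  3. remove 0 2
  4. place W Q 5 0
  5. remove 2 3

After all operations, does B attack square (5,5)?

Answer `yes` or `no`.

Answer: no

Derivation:
Op 1: place WR@(0,2)
Op 2: place BR@(2,3)
Op 3: remove (0,2)
Op 4: place WQ@(5,0)
Op 5: remove (2,3)
Per-piece attacks for B:
B attacks (5,5): no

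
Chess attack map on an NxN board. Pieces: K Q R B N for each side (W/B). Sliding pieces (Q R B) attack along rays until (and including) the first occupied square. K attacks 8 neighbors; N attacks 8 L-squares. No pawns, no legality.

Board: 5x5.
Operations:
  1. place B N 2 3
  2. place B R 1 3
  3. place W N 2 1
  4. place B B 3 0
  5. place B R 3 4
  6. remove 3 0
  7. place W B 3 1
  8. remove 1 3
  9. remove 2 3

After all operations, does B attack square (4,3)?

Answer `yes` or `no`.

Op 1: place BN@(2,3)
Op 2: place BR@(1,3)
Op 3: place WN@(2,1)
Op 4: place BB@(3,0)
Op 5: place BR@(3,4)
Op 6: remove (3,0)
Op 7: place WB@(3,1)
Op 8: remove (1,3)
Op 9: remove (2,3)
Per-piece attacks for B:
  BR@(3,4): attacks (3,3) (3,2) (3,1) (4,4) (2,4) (1,4) (0,4) [ray(0,-1) blocked at (3,1)]
B attacks (4,3): no

Answer: no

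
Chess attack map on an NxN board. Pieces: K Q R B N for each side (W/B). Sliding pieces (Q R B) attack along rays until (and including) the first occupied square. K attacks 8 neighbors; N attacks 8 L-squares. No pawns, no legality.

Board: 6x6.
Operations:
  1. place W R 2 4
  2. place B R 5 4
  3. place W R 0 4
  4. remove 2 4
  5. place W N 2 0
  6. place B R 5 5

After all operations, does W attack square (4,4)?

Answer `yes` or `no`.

Answer: yes

Derivation:
Op 1: place WR@(2,4)
Op 2: place BR@(5,4)
Op 3: place WR@(0,4)
Op 4: remove (2,4)
Op 5: place WN@(2,0)
Op 6: place BR@(5,5)
Per-piece attacks for W:
  WR@(0,4): attacks (0,5) (0,3) (0,2) (0,1) (0,0) (1,4) (2,4) (3,4) (4,4) (5,4) [ray(1,0) blocked at (5,4)]
  WN@(2,0): attacks (3,2) (4,1) (1,2) (0,1)
W attacks (4,4): yes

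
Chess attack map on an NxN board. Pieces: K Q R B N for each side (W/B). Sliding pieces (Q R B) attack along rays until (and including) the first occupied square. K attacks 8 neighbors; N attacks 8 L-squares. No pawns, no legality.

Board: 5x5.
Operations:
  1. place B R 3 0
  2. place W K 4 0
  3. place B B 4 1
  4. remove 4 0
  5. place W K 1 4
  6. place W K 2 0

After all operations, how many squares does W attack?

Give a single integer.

Op 1: place BR@(3,0)
Op 2: place WK@(4,0)
Op 3: place BB@(4,1)
Op 4: remove (4,0)
Op 5: place WK@(1,4)
Op 6: place WK@(2,0)
Per-piece attacks for W:
  WK@(1,4): attacks (1,3) (2,4) (0,4) (2,3) (0,3)
  WK@(2,0): attacks (2,1) (3,0) (1,0) (3,1) (1,1)
Union (10 distinct): (0,3) (0,4) (1,0) (1,1) (1,3) (2,1) (2,3) (2,4) (3,0) (3,1)

Answer: 10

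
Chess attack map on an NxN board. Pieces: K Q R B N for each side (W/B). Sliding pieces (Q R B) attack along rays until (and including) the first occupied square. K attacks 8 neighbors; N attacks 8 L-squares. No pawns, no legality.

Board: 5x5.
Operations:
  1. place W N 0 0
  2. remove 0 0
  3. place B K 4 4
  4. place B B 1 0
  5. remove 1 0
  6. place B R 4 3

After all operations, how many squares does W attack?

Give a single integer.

Op 1: place WN@(0,0)
Op 2: remove (0,0)
Op 3: place BK@(4,4)
Op 4: place BB@(1,0)
Op 5: remove (1,0)
Op 6: place BR@(4,3)
Per-piece attacks for W:
Union (0 distinct): (none)

Answer: 0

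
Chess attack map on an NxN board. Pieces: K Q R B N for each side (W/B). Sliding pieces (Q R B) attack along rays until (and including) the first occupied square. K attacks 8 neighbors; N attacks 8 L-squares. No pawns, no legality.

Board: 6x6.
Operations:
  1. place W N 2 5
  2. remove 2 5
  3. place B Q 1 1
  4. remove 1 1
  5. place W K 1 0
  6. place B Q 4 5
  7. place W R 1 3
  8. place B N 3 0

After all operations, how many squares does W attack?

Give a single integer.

Answer: 14

Derivation:
Op 1: place WN@(2,5)
Op 2: remove (2,5)
Op 3: place BQ@(1,1)
Op 4: remove (1,1)
Op 5: place WK@(1,0)
Op 6: place BQ@(4,5)
Op 7: place WR@(1,3)
Op 8: place BN@(3,0)
Per-piece attacks for W:
  WK@(1,0): attacks (1,1) (2,0) (0,0) (2,1) (0,1)
  WR@(1,3): attacks (1,4) (1,5) (1,2) (1,1) (1,0) (2,3) (3,3) (4,3) (5,3) (0,3) [ray(0,-1) blocked at (1,0)]
Union (14 distinct): (0,0) (0,1) (0,3) (1,0) (1,1) (1,2) (1,4) (1,5) (2,0) (2,1) (2,3) (3,3) (4,3) (5,3)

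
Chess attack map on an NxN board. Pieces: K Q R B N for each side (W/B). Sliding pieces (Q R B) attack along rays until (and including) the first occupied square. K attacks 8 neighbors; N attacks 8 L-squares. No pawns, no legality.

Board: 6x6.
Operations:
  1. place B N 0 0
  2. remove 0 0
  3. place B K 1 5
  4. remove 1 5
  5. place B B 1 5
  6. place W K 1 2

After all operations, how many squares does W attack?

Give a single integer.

Op 1: place BN@(0,0)
Op 2: remove (0,0)
Op 3: place BK@(1,5)
Op 4: remove (1,5)
Op 5: place BB@(1,5)
Op 6: place WK@(1,2)
Per-piece attacks for W:
  WK@(1,2): attacks (1,3) (1,1) (2,2) (0,2) (2,3) (2,1) (0,3) (0,1)
Union (8 distinct): (0,1) (0,2) (0,3) (1,1) (1,3) (2,1) (2,2) (2,3)

Answer: 8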